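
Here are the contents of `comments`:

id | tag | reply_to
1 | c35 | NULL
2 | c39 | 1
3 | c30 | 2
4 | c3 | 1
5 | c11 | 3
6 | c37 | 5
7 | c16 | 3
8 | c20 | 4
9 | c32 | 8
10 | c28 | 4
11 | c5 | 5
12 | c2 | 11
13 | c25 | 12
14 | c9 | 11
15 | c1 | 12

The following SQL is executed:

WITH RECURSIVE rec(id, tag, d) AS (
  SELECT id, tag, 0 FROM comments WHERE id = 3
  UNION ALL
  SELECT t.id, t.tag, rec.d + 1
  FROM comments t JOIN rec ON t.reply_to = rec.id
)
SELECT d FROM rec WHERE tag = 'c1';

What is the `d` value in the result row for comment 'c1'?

4

Base: id=3 (c30) at d 0.
Iteration 1: rows with reply_to in {3} -> c11 (id 5, d 1), c16 (id 7, d 1).
Iteration 2: rows with reply_to in {5,7} -> c37 (id 6, d 2), c5 (id 11, d 2).
Iteration 3: rows with reply_to in {6,11} -> c2 (id 12, d 3), c9 (id 14, d 3).
Iteration 4: rows with reply_to in {12,14} -> c25 (id 13, d 4), c1 (id 15, d 4).
Iteration 5: no rows with reply_to in {13,15}; recursion stops.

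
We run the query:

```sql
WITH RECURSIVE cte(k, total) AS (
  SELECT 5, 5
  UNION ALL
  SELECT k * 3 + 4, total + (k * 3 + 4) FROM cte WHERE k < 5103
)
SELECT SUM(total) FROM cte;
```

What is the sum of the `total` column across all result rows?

34340

Base: k=5, total=5.
Iteration 1: 5 < 5103 holds -> k = 5 * 3 + 4 = 19, total = 5 + 19 = 24.
Iteration 2: 19 < 5103 holds -> k = 19 * 3 + 4 = 61, total = 24 + 61 = 85.
Iteration 3: 61 < 5103 holds -> k = 61 * 3 + 4 = 187, total = 85 + 187 = 272.
Iteration 4: 187 < 5103 holds -> k = 187 * 3 + 4 = 565, total = 272 + 565 = 837.
Iteration 5: 565 < 5103 holds -> k = 565 * 3 + 4 = 1699, total = 837 + 1699 = 2536.
Iteration 6: 1699 < 5103 holds -> k = 1699 * 3 + 4 = 5101, total = 2536 + 5101 = 7637.
Iteration 7: 5101 < 5103 holds -> k = 5101 * 3 + 4 = 15307, total = 7637 + 15307 = 22944.
Iteration 8: 15307 < 5103 fails; recursion stops.
SUM(total) = 5 + 24 + 85 + 272 + 837 + 2536 + 7637 + 22944 = 34340.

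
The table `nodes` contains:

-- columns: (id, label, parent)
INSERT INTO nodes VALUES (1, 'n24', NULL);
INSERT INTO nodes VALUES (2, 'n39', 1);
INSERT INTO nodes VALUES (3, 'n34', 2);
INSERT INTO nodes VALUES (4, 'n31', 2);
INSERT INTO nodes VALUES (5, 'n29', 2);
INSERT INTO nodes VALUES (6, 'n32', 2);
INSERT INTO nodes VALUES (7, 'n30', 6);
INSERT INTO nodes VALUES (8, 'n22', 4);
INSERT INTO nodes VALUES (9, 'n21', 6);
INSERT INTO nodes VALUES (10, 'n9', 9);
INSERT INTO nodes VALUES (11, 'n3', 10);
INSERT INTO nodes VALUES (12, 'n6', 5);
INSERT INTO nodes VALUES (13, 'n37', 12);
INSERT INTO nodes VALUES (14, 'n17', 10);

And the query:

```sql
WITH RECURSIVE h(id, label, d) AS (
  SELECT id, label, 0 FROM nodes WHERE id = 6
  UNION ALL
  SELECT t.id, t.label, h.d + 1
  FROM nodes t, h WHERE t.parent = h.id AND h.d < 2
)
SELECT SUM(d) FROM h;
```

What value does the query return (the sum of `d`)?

Base: id=6 (n32) at d 0.
Iteration 1: rows with parent in {6} -> n30 (id 7, d 1), n21 (id 9, d 1).
Iteration 2: rows with parent in {7,9} -> n9 (id 10, d 2).
Iteration 3: d < 2 fails for all current rows; recursion stops.
SUM(d) = 0 + 1 + 1 + 2 = 4.

4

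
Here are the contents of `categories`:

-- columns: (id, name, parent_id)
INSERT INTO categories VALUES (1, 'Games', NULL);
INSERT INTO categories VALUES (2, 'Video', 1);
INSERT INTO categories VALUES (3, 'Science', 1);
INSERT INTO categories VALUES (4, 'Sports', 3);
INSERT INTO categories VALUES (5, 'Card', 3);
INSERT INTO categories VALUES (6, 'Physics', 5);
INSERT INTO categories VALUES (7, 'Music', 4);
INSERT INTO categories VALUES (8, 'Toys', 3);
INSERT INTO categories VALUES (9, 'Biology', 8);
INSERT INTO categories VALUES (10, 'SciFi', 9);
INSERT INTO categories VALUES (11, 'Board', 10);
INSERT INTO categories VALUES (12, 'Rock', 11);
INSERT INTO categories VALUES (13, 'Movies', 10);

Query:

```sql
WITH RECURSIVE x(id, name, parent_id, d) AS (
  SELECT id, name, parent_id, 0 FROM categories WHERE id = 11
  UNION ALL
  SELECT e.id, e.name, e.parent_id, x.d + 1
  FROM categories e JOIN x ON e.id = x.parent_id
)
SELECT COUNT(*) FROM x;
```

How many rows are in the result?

6

Base: id=11 (Board), parent_id=10, d 0.
Iteration 1: join on id=10 -> SciFi (id 10, parent_id=9, d 1).
Iteration 2: join on id=9 -> Biology (id 9, parent_id=8, d 2).
Iteration 3: join on id=8 -> Toys (id 8, parent_id=3, d 3).
Iteration 4: join on id=3 -> Science (id 3, parent_id=1, d 4).
Iteration 5: join on id=1 -> Games (id 1, parent_id=NULL, d 5).
Iteration 6: parent_id is NULL; no match; recursion stops.
Total rows emitted: 6.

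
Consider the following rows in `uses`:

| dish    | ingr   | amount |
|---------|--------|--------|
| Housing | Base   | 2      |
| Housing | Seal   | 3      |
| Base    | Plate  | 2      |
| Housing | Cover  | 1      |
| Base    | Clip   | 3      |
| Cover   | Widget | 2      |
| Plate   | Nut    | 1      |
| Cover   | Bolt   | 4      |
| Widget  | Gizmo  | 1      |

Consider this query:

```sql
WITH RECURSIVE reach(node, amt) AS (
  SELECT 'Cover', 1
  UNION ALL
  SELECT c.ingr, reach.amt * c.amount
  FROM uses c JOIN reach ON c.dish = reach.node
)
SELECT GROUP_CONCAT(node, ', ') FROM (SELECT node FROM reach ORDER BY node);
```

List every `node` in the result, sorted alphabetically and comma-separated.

Base: (Cover, amt=1).
Iteration 1: components of {Cover} -> Bolt = 1*4 = 4, Widget = 1*2 = 2.
Iteration 2: components of {Bolt,Widget} -> Gizmo = 2*1 = 2.
Iteration 3: no further components; recursion stops.

Bolt, Cover, Gizmo, Widget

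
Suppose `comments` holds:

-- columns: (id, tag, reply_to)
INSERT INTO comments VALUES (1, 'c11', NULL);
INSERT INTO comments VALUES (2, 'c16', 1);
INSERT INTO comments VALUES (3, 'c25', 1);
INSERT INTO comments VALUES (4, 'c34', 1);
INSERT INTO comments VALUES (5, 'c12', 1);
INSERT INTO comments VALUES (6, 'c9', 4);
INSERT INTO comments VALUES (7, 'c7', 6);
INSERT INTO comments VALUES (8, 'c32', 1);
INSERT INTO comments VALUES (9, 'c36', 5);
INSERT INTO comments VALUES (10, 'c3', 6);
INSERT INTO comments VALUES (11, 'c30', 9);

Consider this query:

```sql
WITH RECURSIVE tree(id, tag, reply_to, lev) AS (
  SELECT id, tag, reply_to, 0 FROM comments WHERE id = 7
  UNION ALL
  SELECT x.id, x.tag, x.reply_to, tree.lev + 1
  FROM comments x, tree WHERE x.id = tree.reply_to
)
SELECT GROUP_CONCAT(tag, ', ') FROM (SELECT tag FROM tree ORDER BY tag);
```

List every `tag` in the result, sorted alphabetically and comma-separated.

Base: id=7 (c7), reply_to=6, lev 0.
Iteration 1: join on id=6 -> c9 (id 6, reply_to=4, lev 1).
Iteration 2: join on id=4 -> c34 (id 4, reply_to=1, lev 2).
Iteration 3: join on id=1 -> c11 (id 1, reply_to=NULL, lev 3).
Iteration 4: reply_to is NULL; no match; recursion stops.

c11, c34, c7, c9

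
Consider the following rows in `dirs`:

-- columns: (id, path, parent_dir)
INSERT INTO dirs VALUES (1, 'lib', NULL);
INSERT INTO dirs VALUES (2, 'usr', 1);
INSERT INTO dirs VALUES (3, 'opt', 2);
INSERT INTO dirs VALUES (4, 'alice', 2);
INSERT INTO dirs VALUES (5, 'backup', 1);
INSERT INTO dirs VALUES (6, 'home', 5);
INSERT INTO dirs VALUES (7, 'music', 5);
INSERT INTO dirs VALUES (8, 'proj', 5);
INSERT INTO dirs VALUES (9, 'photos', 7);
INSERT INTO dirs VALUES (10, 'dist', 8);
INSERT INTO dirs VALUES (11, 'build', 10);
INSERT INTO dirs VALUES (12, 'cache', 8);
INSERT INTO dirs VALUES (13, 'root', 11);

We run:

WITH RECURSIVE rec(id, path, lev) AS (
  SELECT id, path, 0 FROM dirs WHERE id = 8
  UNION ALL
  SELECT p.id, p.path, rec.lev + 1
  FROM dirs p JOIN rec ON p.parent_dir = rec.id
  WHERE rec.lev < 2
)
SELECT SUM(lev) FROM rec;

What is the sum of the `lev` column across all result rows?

Base: id=8 (proj) at lev 0.
Iteration 1: rows with parent_dir in {8} -> dist (id 10, lev 1), cache (id 12, lev 1).
Iteration 2: rows with parent_dir in {10,12} -> build (id 11, lev 2).
Iteration 3: lev < 2 fails for all current rows; recursion stops.
SUM(lev) = 0 + 1 + 1 + 2 = 4.

4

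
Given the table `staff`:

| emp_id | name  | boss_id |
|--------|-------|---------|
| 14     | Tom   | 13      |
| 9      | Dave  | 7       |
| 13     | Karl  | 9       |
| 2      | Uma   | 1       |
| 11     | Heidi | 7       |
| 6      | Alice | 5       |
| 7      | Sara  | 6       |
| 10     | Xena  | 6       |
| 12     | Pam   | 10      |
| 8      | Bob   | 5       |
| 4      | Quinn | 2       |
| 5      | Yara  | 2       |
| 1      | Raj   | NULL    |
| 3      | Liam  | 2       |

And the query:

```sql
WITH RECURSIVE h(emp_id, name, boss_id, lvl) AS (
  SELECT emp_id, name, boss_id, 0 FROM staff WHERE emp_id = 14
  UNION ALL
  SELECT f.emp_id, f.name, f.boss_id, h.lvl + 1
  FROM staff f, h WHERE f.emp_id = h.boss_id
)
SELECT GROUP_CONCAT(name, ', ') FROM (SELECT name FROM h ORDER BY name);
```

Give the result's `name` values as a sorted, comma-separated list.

Alice, Dave, Karl, Raj, Sara, Tom, Uma, Yara

Base: emp_id=14 (Tom), boss_id=13, lvl 0.
Iteration 1: join on emp_id=13 -> Karl (id 13, boss_id=9, lvl 1).
Iteration 2: join on emp_id=9 -> Dave (id 9, boss_id=7, lvl 2).
Iteration 3: join on emp_id=7 -> Sara (id 7, boss_id=6, lvl 3).
Iteration 4: join on emp_id=6 -> Alice (id 6, boss_id=5, lvl 4).
Iteration 5: join on emp_id=5 -> Yara (id 5, boss_id=2, lvl 5).
Iteration 6: join on emp_id=2 -> Uma (id 2, boss_id=1, lvl 6).
Iteration 7: join on emp_id=1 -> Raj (id 1, boss_id=NULL, lvl 7).
Iteration 8: boss_id is NULL; no match; recursion stops.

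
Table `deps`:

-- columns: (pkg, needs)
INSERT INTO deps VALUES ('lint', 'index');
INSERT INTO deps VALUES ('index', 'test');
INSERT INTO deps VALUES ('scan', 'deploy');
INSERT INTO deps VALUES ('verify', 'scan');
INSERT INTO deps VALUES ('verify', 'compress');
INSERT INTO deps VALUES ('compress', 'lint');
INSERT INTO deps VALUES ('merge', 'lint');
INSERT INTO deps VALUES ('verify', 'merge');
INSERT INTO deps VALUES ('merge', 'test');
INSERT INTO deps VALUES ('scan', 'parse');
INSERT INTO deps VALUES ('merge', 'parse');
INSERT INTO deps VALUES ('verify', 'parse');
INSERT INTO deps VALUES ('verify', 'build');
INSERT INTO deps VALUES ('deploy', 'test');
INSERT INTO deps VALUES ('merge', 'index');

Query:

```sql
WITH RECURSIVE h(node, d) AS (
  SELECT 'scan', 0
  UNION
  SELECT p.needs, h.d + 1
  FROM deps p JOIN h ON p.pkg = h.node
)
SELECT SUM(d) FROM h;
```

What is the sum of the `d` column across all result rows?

Base: (scan, d=0).
Iteration 1: edges from {scan} -> (deploy, d=1), (parse, d=1).
Iteration 2: edges from {deploy,parse} -> (test, d=2).
Iteration 3: no outgoing edges from {test}; recursion stops.
SUM(d) = 0 + 1 + 1 + 2 = 4.

4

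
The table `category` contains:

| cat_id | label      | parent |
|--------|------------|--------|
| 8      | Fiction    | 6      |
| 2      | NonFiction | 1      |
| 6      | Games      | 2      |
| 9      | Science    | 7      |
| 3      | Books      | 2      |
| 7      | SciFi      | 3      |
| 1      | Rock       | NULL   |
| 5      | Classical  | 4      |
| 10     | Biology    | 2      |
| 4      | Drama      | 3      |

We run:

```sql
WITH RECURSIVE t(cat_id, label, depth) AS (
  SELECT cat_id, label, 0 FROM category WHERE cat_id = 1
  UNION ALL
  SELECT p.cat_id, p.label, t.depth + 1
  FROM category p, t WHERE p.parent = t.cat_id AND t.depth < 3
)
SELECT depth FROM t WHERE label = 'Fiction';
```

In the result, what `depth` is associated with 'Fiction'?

3

Base: cat_id=1 (Rock) at depth 0.
Iteration 1: rows with parent in {1} -> NonFiction (id 2, depth 1).
Iteration 2: rows with parent in {2} -> Books (id 3, depth 2), Games (id 6, depth 2), Biology (id 10, depth 2).
Iteration 3: rows with parent in {3,6,10} -> Drama (id 4, depth 3), SciFi (id 7, depth 3), Fiction (id 8, depth 3).
Iteration 4: depth < 3 fails for all current rows; recursion stops.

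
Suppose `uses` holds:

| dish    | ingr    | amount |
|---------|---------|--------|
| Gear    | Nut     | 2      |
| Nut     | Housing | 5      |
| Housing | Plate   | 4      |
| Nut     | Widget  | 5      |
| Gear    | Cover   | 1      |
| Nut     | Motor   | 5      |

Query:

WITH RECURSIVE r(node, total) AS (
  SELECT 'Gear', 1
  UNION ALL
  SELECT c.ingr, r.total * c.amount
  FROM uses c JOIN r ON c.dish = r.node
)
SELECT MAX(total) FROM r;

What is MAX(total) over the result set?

Base: (Gear, total=1).
Iteration 1: components of {Gear} -> Cover = 1*1 = 1, Nut = 1*2 = 2.
Iteration 2: components of {Cover,Nut} -> Housing = 2*5 = 10, Motor = 2*5 = 10, Widget = 2*5 = 10.
Iteration 3: components of {Housing,Motor,Widget} -> Plate = 10*4 = 40.
Iteration 4: no further components; recursion stops.
total values: 1, 2, 1, 10, 10, 10, 40; the maximum is 40.

40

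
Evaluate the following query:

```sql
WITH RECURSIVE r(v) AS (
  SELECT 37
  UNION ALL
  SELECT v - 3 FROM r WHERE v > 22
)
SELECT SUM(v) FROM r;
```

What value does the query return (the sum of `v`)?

177

Base: v=37.
Iteration 1: 37 > 22 holds -> v = 37 - 3 = 34.
Iteration 2: 34 > 22 holds -> v = 34 - 3 = 31.
Iteration 3: 31 > 22 holds -> v = 31 - 3 = 28.
Iteration 4: 28 > 22 holds -> v = 28 - 3 = 25.
Iteration 5: 25 > 22 holds -> v = 25 - 3 = 22.
Iteration 6: 22 > 22 fails; recursion stops.
SUM(v) = 37 + 34 + 31 + 28 + 25 + 22 = 177.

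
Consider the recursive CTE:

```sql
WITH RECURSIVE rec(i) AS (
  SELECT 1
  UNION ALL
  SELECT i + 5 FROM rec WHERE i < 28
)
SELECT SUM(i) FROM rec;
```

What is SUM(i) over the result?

Base: i=1.
Iteration 1: 1 < 28 holds -> i = 1 + 5 = 6.
Iteration 2: 6 < 28 holds -> i = 6 + 5 = 11.
Iteration 3: 11 < 28 holds -> i = 11 + 5 = 16.
Iteration 4: 16 < 28 holds -> i = 16 + 5 = 21.
Iteration 5: 21 < 28 holds -> i = 21 + 5 = 26.
Iteration 6: 26 < 28 holds -> i = 26 + 5 = 31.
Iteration 7: 31 < 28 fails; recursion stops.
SUM(i) = 1 + 6 + 11 + 16 + 21 + 26 + 31 = 112.

112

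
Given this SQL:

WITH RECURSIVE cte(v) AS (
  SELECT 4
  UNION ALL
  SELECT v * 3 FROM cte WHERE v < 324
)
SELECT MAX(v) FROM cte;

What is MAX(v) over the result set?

Base: v=4.
Iteration 1: 4 < 324 holds -> v = 4 * 3 = 12.
Iteration 2: 12 < 324 holds -> v = 12 * 3 = 36.
Iteration 3: 36 < 324 holds -> v = 36 * 3 = 108.
Iteration 4: 108 < 324 holds -> v = 108 * 3 = 324.
Iteration 5: 324 < 324 fails; recursion stops.
v values: 4, 12, 36, 108, 324; the maximum is 324.

324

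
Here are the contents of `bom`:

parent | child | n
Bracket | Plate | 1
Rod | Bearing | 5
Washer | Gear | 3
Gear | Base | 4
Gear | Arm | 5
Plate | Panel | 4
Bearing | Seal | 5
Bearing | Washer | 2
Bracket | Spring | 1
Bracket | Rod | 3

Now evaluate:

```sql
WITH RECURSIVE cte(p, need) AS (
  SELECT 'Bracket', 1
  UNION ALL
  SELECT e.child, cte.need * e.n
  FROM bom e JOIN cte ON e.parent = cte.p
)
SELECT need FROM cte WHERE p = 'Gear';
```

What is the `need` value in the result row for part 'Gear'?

Base: (Bracket, need=1).
Iteration 1: components of {Bracket} -> Plate = 1*1 = 1, Rod = 1*3 = 3, Spring = 1*1 = 1.
Iteration 2: components of {Plate,Rod,Spring} -> Bearing = 3*5 = 15, Panel = 1*4 = 4.
Iteration 3: components of {Bearing,Panel} -> Seal = 15*5 = 75, Washer = 15*2 = 30.
Iteration 4: components of {Seal,Washer} -> Gear = 30*3 = 90.
Iteration 5: components of {Gear} -> Arm = 90*5 = 450, Base = 90*4 = 360.
Iteration 6: no further components; recursion stops.

90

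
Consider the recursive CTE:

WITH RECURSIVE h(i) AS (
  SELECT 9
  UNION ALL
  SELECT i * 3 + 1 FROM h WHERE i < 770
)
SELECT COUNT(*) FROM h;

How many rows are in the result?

Base: i=9.
Iteration 1: 9 < 770 holds -> i = 9 * 3 + 1 = 28.
Iteration 2: 28 < 770 holds -> i = 28 * 3 + 1 = 85.
Iteration 3: 85 < 770 holds -> i = 85 * 3 + 1 = 256.
Iteration 4: 256 < 770 holds -> i = 256 * 3 + 1 = 769.
Iteration 5: 769 < 770 holds -> i = 769 * 3 + 1 = 2308.
Iteration 6: 2308 < 770 fails; recursion stops.
Total rows emitted: 6.

6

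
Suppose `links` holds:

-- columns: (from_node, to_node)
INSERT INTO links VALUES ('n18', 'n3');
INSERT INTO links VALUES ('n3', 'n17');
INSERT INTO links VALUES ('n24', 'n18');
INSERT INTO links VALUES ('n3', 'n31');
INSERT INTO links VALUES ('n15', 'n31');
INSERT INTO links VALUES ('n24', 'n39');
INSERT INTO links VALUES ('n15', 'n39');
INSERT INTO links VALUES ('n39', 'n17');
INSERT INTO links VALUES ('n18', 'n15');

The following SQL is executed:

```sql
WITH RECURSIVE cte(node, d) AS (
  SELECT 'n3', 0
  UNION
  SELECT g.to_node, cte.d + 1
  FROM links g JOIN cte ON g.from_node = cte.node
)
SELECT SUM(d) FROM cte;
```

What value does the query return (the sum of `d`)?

Base: (n3, d=0).
Iteration 1: edges from {n3} -> (n17, d=1), (n31, d=1).
Iteration 2: no outgoing edges from {n17,n31}; recursion stops.
SUM(d) = 0 + 1 + 1 = 2.

2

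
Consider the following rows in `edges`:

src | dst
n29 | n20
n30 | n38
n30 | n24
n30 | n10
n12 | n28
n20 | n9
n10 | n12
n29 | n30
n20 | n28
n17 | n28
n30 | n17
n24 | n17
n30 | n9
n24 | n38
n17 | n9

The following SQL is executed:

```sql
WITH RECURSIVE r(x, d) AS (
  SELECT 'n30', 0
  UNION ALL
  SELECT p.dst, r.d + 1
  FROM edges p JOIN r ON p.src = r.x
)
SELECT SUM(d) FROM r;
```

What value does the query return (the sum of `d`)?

24

Base: (n30, d=0).
Iteration 1: edges from {n30} -> (n10, d=1), (n17, d=1), (n24, d=1), (n38, d=1), (n9, d=1).
Iteration 2: edges from {n10,n17,n24,n38,n9} -> (n12, d=2), (n17, d=2), (n28, d=2), (n38, d=2), (n9, d=2).
Iteration 3: edges from {n12,n17,n28,n38,n9} -> (n28, d=3) x2, (n9, d=3). [UNION ALL keeps all 3 new rows, including repeats]
Iteration 4: no outgoing edges from {n28,n9}; recursion stops.
SUM(d) = 0 + 1 + 1 + 1 + 1 + 1 + 2 + 2 + 2 + 2 + 2 + 3 + 3 + 3 = 24.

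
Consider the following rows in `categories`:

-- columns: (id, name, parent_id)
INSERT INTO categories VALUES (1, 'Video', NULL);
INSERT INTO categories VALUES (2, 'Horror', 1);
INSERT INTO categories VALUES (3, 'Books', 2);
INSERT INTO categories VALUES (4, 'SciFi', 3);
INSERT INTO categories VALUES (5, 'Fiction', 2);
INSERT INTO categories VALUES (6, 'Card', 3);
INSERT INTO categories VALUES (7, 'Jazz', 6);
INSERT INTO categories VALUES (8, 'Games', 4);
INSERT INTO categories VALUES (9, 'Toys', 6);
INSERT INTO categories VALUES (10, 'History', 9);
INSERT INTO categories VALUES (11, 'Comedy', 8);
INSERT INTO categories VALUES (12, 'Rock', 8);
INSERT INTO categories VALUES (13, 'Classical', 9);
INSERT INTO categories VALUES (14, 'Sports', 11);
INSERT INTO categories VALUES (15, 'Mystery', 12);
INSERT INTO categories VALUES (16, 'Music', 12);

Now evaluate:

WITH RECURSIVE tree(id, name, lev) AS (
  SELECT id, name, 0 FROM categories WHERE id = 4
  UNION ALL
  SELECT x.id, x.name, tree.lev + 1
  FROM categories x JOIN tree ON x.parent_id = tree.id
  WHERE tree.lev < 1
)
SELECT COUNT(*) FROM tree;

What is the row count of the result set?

2

Base: id=4 (SciFi) at lev 0.
Iteration 1: rows with parent_id in {4} -> Games (id 8, lev 1).
Iteration 2: lev < 1 fails for all current rows; recursion stops.
Total rows emitted: 2.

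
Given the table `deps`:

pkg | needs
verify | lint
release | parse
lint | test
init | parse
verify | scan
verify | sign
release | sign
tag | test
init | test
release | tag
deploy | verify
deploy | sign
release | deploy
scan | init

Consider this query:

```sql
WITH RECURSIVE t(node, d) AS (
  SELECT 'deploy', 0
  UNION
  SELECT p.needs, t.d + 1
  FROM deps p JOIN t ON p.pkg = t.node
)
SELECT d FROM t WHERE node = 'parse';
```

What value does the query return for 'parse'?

Base: (deploy, d=0).
Iteration 1: edges from {deploy} -> (sign, d=1), (verify, d=1).
Iteration 2: edges from {sign,verify} -> (lint, d=2), (scan, d=2), (sign, d=2).
Iteration 3: edges from {lint,scan,sign} -> (init, d=3), (test, d=3).
Iteration 4: edges from {init,test} -> (parse, d=4), (test, d=4).
Iteration 5: no outgoing edges from {parse,test}; recursion stops.

4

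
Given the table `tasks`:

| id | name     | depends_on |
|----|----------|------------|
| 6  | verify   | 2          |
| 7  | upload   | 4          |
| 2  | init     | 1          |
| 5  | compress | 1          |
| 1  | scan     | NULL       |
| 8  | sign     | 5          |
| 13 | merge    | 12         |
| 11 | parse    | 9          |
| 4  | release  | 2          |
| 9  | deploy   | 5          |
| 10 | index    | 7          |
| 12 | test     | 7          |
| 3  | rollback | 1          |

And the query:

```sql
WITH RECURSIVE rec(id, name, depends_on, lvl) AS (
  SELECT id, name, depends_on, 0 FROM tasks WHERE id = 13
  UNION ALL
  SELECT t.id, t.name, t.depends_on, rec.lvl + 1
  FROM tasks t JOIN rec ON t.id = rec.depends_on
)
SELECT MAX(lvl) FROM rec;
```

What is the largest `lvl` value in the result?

5

Base: id=13 (merge), depends_on=12, lvl 0.
Iteration 1: join on id=12 -> test (id 12, depends_on=7, lvl 1).
Iteration 2: join on id=7 -> upload (id 7, depends_on=4, lvl 2).
Iteration 3: join on id=4 -> release (id 4, depends_on=2, lvl 3).
Iteration 4: join on id=2 -> init (id 2, depends_on=1, lvl 4).
Iteration 5: join on id=1 -> scan (id 1, depends_on=NULL, lvl 5).
Iteration 6: depends_on is NULL; no match; recursion stops.
lvl values: 0, 1, 2, 3, 4, 5; the maximum is 5.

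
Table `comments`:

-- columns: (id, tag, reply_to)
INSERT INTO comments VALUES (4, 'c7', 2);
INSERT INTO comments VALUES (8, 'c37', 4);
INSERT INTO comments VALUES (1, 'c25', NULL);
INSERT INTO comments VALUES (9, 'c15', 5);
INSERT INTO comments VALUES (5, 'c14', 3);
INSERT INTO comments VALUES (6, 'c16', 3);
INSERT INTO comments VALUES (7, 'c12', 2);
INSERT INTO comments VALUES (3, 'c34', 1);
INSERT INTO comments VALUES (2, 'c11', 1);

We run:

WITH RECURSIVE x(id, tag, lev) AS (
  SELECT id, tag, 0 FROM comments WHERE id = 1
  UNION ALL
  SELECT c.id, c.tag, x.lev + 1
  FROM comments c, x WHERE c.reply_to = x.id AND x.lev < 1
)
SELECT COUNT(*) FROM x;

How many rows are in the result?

3

Base: id=1 (c25) at lev 0.
Iteration 1: rows with reply_to in {1} -> c11 (id 2, lev 1), c34 (id 3, lev 1).
Iteration 2: lev < 1 fails for all current rows; recursion stops.
Total rows emitted: 3.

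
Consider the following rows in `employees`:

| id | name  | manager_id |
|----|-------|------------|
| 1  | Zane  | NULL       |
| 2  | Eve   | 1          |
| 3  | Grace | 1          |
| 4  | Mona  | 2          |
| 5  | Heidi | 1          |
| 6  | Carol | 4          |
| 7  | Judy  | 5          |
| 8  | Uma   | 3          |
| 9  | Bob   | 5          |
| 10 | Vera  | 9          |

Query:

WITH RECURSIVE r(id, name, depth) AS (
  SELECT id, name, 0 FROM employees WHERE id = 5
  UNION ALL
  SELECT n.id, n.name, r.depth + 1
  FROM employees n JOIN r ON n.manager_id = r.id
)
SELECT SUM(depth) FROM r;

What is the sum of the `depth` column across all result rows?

4

Base: id=5 (Heidi) at depth 0.
Iteration 1: rows with manager_id in {5} -> Judy (id 7, depth 1), Bob (id 9, depth 1).
Iteration 2: rows with manager_id in {7,9} -> Vera (id 10, depth 2).
Iteration 3: no rows with manager_id in {10}; recursion stops.
SUM(depth) = 0 + 1 + 1 + 2 = 4.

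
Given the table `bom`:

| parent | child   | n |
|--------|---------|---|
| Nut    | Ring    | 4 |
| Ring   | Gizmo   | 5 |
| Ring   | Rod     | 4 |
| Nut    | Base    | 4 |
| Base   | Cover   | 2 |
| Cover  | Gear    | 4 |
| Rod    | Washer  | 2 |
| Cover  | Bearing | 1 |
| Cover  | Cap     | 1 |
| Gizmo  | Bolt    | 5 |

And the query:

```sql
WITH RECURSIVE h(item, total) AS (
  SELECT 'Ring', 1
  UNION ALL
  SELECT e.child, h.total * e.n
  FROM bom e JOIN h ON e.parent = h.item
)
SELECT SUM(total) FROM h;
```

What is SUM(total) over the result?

Base: (Ring, total=1).
Iteration 1: components of {Ring} -> Gizmo = 1*5 = 5, Rod = 1*4 = 4.
Iteration 2: components of {Gizmo,Rod} -> Bolt = 5*5 = 25, Washer = 4*2 = 8.
Iteration 3: no further components; recursion stops.
SUM(total) = 1 + 5 + 4 + 25 + 8 = 43.

43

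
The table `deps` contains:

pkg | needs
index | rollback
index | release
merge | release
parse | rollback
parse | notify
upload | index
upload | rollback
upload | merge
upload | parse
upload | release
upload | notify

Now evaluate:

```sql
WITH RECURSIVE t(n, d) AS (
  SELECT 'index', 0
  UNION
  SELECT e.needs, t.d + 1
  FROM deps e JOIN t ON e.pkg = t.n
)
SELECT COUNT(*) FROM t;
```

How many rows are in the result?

3

Base: (index, d=0).
Iteration 1: edges from {index} -> (release, d=1), (rollback, d=1).
Iteration 2: no outgoing edges from {release,rollback}; recursion stops.
Total rows emitted: 3.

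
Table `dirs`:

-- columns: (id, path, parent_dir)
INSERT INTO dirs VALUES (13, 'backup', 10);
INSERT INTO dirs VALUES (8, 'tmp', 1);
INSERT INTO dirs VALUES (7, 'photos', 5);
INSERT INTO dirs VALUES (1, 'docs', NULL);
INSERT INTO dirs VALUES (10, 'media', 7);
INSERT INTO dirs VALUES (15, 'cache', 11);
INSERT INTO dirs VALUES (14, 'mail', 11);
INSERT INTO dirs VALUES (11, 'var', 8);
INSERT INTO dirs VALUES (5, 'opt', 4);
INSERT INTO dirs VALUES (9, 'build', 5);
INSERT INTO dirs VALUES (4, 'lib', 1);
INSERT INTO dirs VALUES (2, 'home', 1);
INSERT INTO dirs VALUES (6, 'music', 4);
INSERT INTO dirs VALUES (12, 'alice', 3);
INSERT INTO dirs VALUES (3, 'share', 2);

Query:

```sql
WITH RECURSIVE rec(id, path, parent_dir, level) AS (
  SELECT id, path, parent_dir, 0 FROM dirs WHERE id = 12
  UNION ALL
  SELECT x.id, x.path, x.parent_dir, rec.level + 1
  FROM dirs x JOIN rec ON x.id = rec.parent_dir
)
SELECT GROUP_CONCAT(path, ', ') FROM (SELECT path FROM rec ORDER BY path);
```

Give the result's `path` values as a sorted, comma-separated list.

Base: id=12 (alice), parent_dir=3, level 0.
Iteration 1: join on id=3 -> share (id 3, parent_dir=2, level 1).
Iteration 2: join on id=2 -> home (id 2, parent_dir=1, level 2).
Iteration 3: join on id=1 -> docs (id 1, parent_dir=NULL, level 3).
Iteration 4: parent_dir is NULL; no match; recursion stops.

alice, docs, home, share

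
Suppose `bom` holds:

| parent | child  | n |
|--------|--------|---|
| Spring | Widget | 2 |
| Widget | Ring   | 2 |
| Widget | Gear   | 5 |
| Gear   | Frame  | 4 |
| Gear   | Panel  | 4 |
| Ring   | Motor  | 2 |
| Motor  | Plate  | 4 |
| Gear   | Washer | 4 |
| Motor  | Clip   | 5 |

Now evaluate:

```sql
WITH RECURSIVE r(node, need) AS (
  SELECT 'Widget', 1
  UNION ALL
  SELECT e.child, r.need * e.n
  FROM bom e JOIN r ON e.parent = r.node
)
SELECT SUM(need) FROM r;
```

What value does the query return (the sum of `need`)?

108

Base: (Widget, need=1).
Iteration 1: components of {Widget} -> Gear = 1*5 = 5, Ring = 1*2 = 2.
Iteration 2: components of {Gear,Ring} -> Frame = 5*4 = 20, Motor = 2*2 = 4, Panel = 5*4 = 20, Washer = 5*4 = 20.
Iteration 3: components of {Frame,Motor,Panel,Washer} -> Clip = 4*5 = 20, Plate = 4*4 = 16.
Iteration 4: no further components; recursion stops.
SUM(need) = 1 + 2 + 5 + 4 + 20 + 20 + 20 + 16 + 20 = 108.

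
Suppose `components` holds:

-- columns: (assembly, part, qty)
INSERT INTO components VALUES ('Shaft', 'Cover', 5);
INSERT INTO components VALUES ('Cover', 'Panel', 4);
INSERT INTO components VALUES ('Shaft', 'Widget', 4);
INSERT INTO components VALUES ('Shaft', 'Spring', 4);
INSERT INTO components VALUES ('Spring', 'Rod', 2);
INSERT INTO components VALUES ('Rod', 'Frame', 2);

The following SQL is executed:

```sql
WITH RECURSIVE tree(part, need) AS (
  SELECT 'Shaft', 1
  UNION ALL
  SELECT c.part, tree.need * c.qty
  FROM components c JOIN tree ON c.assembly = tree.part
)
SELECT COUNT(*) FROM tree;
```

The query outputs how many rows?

Base: (Shaft, need=1).
Iteration 1: components of {Shaft} -> Cover = 1*5 = 5, Spring = 1*4 = 4, Widget = 1*4 = 4.
Iteration 2: components of {Cover,Spring,Widget} -> Panel = 5*4 = 20, Rod = 4*2 = 8.
Iteration 3: components of {Panel,Rod} -> Frame = 8*2 = 16.
Iteration 4: no further components; recursion stops.
Total rows emitted: 7.

7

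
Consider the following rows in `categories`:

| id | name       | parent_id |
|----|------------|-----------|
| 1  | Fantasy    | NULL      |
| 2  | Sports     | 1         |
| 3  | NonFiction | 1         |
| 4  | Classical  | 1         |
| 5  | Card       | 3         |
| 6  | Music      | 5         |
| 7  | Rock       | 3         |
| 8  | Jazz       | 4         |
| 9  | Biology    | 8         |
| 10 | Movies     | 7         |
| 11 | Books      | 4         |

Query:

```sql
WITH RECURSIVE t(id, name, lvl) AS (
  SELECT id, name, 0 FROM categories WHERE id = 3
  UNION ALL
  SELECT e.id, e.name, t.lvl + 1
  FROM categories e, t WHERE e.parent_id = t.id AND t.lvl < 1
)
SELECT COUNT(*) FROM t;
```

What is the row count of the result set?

Base: id=3 (NonFiction) at lvl 0.
Iteration 1: rows with parent_id in {3} -> Card (id 5, lvl 1), Rock (id 7, lvl 1).
Iteration 2: lvl < 1 fails for all current rows; recursion stops.
Total rows emitted: 3.

3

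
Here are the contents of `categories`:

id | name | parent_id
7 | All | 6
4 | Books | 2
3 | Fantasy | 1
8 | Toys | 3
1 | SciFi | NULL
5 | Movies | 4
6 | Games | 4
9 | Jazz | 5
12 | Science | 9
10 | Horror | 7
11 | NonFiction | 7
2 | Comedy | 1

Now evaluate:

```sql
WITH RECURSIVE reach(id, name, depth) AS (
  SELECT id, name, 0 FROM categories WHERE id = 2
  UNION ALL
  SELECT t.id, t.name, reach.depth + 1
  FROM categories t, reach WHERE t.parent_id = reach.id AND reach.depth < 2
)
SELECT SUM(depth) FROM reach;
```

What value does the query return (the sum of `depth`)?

5

Base: id=2 (Comedy) at depth 0.
Iteration 1: rows with parent_id in {2} -> Books (id 4, depth 1).
Iteration 2: rows with parent_id in {4} -> Movies (id 5, depth 2), Games (id 6, depth 2).
Iteration 3: depth < 2 fails for all current rows; recursion stops.
SUM(depth) = 0 + 1 + 2 + 2 = 5.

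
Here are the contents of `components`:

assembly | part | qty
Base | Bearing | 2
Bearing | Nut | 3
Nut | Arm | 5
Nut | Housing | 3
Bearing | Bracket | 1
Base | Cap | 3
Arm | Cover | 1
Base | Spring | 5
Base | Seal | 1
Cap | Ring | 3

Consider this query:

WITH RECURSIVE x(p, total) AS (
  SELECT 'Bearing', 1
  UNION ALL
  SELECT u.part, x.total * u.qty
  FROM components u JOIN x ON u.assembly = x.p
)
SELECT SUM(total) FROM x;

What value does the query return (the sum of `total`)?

44

Base: (Bearing, total=1).
Iteration 1: components of {Bearing} -> Bracket = 1*1 = 1, Nut = 1*3 = 3.
Iteration 2: components of {Bracket,Nut} -> Arm = 3*5 = 15, Housing = 3*3 = 9.
Iteration 3: components of {Arm,Housing} -> Cover = 15*1 = 15.
Iteration 4: no further components; recursion stops.
SUM(total) = 1 + 3 + 1 + 15 + 9 + 15 = 44.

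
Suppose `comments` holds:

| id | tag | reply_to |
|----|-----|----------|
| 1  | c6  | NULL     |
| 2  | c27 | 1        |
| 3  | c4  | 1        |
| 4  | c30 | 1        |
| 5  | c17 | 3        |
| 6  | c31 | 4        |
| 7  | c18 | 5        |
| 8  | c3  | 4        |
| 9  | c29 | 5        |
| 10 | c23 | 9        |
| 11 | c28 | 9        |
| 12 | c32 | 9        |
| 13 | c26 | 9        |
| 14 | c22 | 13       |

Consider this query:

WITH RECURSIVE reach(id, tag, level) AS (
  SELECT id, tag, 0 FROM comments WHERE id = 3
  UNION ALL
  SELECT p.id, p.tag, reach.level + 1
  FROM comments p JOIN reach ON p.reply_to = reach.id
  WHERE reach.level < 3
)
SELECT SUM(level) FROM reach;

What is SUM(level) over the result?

17

Base: id=3 (c4) at level 0.
Iteration 1: rows with reply_to in {3} -> c17 (id 5, level 1).
Iteration 2: rows with reply_to in {5} -> c18 (id 7, level 2), c29 (id 9, level 2).
Iteration 3: rows with reply_to in {7,9} -> c23 (id 10, level 3), c28 (id 11, level 3), c32 (id 12, level 3), c26 (id 13, level 3).
Iteration 4: level < 3 fails for all current rows; recursion stops.
SUM(level) = 0 + 1 + 2 + 2 + 3 + 3 + 3 + 3 = 17.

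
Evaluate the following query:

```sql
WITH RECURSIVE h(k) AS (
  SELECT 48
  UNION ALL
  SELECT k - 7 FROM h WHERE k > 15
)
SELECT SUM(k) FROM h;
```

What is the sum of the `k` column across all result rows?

Base: k=48.
Iteration 1: 48 > 15 holds -> k = 48 - 7 = 41.
Iteration 2: 41 > 15 holds -> k = 41 - 7 = 34.
Iteration 3: 34 > 15 holds -> k = 34 - 7 = 27.
Iteration 4: 27 > 15 holds -> k = 27 - 7 = 20.
Iteration 5: 20 > 15 holds -> k = 20 - 7 = 13.
Iteration 6: 13 > 15 fails; recursion stops.
SUM(k) = 48 + 41 + 34 + 27 + 20 + 13 = 183.

183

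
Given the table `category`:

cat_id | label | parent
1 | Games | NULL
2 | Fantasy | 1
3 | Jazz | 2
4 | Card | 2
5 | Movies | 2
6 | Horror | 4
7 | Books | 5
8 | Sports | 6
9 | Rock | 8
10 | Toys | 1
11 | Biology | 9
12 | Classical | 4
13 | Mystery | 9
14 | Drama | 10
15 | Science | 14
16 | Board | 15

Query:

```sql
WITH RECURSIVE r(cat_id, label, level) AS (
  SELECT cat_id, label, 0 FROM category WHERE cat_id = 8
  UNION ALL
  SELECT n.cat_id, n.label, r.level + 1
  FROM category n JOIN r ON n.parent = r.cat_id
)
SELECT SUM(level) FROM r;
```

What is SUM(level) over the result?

5

Base: cat_id=8 (Sports) at level 0.
Iteration 1: rows with parent in {8} -> Rock (id 9, level 1).
Iteration 2: rows with parent in {9} -> Biology (id 11, level 2), Mystery (id 13, level 2).
Iteration 3: no rows with parent in {11,13}; recursion stops.
SUM(level) = 0 + 1 + 2 + 2 = 5.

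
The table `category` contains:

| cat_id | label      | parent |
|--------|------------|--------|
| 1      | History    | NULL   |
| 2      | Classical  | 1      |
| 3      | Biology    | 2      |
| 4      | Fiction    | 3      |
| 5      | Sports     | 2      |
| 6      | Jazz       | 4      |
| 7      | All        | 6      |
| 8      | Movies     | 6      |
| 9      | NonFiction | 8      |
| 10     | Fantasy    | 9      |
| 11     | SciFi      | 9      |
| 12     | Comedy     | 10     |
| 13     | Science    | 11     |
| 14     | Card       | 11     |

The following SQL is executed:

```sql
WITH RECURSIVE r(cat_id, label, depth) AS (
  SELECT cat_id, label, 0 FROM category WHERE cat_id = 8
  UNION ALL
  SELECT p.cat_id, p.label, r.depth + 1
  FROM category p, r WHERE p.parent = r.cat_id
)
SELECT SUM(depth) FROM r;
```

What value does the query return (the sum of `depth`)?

14

Base: cat_id=8 (Movies) at depth 0.
Iteration 1: rows with parent in {8} -> NonFiction (id 9, depth 1).
Iteration 2: rows with parent in {9} -> Fantasy (id 10, depth 2), SciFi (id 11, depth 2).
Iteration 3: rows with parent in {10,11} -> Comedy (id 12, depth 3), Science (id 13, depth 3), Card (id 14, depth 3).
Iteration 4: no rows with parent in {12,13,14}; recursion stops.
SUM(depth) = 0 + 1 + 2 + 2 + 3 + 3 + 3 = 14.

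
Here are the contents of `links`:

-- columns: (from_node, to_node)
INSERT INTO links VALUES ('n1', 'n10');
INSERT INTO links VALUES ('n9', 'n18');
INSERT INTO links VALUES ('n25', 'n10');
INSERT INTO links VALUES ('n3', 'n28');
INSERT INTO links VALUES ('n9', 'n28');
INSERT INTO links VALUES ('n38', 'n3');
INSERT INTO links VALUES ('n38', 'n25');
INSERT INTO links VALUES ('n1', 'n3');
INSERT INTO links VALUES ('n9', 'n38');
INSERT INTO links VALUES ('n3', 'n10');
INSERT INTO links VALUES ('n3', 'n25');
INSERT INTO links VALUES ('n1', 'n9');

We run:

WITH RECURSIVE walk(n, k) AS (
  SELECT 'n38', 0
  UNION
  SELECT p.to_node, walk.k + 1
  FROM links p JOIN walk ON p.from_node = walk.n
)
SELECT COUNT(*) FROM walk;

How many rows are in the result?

7

Base: (n38, k=0).
Iteration 1: edges from {n38} -> (n25, k=1), (n3, k=1).
Iteration 2: edges from {n25,n3} -> (n10, k=2), (n25, k=2), (n28, k=2). [UNION drops 1 duplicate row(s)]
Iteration 3: edges from {n10,n25,n28} -> (n10, k=3).
Iteration 4: no outgoing edges from {n10}; recursion stops.
Total rows emitted: 7.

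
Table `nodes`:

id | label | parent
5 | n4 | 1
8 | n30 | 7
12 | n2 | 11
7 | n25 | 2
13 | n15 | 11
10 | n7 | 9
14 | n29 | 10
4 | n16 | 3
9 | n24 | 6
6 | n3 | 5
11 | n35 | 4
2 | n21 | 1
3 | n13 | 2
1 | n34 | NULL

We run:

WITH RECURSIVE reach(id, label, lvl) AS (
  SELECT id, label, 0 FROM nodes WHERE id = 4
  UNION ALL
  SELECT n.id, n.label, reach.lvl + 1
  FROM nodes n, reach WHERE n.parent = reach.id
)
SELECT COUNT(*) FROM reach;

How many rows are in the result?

Base: id=4 (n16) at lvl 0.
Iteration 1: rows with parent in {4} -> n35 (id 11, lvl 1).
Iteration 2: rows with parent in {11} -> n2 (id 12, lvl 2), n15 (id 13, lvl 2).
Iteration 3: no rows with parent in {12,13}; recursion stops.
Total rows emitted: 4.

4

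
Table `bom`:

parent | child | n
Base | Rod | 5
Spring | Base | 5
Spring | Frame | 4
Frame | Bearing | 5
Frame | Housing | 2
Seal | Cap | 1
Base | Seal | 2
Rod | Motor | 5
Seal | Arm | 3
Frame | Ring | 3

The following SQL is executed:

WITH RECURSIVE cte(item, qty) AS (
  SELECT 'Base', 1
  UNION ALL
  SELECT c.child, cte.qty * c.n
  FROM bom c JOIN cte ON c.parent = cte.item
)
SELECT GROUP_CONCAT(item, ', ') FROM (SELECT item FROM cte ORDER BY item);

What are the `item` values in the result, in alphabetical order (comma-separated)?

Arm, Base, Cap, Motor, Rod, Seal

Base: (Base, qty=1).
Iteration 1: components of {Base} -> Rod = 1*5 = 5, Seal = 1*2 = 2.
Iteration 2: components of {Rod,Seal} -> Arm = 2*3 = 6, Cap = 2*1 = 2, Motor = 5*5 = 25.
Iteration 3: no further components; recursion stops.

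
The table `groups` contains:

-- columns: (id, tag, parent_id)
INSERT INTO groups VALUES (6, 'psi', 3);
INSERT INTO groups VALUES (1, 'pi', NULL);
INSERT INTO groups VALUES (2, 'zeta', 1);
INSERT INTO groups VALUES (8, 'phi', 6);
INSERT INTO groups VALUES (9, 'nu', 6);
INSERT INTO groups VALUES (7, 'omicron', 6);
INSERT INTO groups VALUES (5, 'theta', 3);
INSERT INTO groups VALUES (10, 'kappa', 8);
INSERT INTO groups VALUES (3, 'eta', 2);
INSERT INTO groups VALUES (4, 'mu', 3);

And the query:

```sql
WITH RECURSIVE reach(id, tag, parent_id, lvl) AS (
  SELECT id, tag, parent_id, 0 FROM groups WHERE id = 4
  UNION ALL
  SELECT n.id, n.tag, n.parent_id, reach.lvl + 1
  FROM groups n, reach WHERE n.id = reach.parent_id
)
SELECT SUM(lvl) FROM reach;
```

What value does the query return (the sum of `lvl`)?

Base: id=4 (mu), parent_id=3, lvl 0.
Iteration 1: join on id=3 -> eta (id 3, parent_id=2, lvl 1).
Iteration 2: join on id=2 -> zeta (id 2, parent_id=1, lvl 2).
Iteration 3: join on id=1 -> pi (id 1, parent_id=NULL, lvl 3).
Iteration 4: parent_id is NULL; no match; recursion stops.
SUM(lvl) = 0 + 1 + 2 + 3 = 6.

6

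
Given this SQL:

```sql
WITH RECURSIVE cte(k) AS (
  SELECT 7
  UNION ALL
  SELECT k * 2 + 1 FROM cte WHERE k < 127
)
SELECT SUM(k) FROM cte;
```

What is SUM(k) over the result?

243

Base: k=7.
Iteration 1: 7 < 127 holds -> k = 7 * 2 + 1 = 15.
Iteration 2: 15 < 127 holds -> k = 15 * 2 + 1 = 31.
Iteration 3: 31 < 127 holds -> k = 31 * 2 + 1 = 63.
Iteration 4: 63 < 127 holds -> k = 63 * 2 + 1 = 127.
Iteration 5: 127 < 127 fails; recursion stops.
SUM(k) = 7 + 15 + 31 + 63 + 127 = 243.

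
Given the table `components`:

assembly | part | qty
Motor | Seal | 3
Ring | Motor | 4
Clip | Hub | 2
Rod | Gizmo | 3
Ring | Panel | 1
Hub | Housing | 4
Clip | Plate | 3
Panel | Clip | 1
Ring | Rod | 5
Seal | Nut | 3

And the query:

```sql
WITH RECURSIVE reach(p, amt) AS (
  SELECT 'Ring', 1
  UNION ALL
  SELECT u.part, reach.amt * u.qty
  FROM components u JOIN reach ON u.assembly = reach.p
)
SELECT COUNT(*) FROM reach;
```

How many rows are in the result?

Base: (Ring, amt=1).
Iteration 1: components of {Ring} -> Motor = 1*4 = 4, Panel = 1*1 = 1, Rod = 1*5 = 5.
Iteration 2: components of {Motor,Panel,Rod} -> Clip = 1*1 = 1, Gizmo = 5*3 = 15, Seal = 4*3 = 12.
Iteration 3: components of {Clip,Gizmo,Seal} -> Hub = 1*2 = 2, Nut = 12*3 = 36, Plate = 1*3 = 3.
Iteration 4: components of {Hub,Nut,Plate} -> Housing = 2*4 = 8.
Iteration 5: no further components; recursion stops.
Total rows emitted: 11.

11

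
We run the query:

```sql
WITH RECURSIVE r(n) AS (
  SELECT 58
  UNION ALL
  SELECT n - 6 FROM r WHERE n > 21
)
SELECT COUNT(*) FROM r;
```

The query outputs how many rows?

8

Base: n=58.
Iteration 1: 58 > 21 holds -> n = 58 - 6 = 52.
Iteration 2: 52 > 21 holds -> n = 52 - 6 = 46.
Iteration 3: 46 > 21 holds -> n = 46 - 6 = 40.
Iteration 4: 40 > 21 holds -> n = 40 - 6 = 34.
Iteration 5: 34 > 21 holds -> n = 34 - 6 = 28.
Iteration 6: 28 > 21 holds -> n = 28 - 6 = 22.
Iteration 7: 22 > 21 holds -> n = 22 - 6 = 16.
Iteration 8: 16 > 21 fails; recursion stops.
Total rows emitted: 8.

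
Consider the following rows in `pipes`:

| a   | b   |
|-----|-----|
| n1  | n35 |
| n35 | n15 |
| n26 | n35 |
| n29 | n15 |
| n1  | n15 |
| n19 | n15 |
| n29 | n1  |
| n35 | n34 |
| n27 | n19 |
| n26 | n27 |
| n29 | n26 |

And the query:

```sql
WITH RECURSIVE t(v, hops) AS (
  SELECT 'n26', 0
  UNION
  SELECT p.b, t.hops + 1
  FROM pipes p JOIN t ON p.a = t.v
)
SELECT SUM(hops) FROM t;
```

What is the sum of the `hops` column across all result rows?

Base: (n26, hops=0).
Iteration 1: edges from {n26} -> (n27, hops=1), (n35, hops=1).
Iteration 2: edges from {n27,n35} -> (n15, hops=2), (n19, hops=2), (n34, hops=2).
Iteration 3: edges from {n15,n19,n34} -> (n15, hops=3).
Iteration 4: no outgoing edges from {n15}; recursion stops.
SUM(hops) = 0 + 1 + 1 + 2 + 2 + 2 + 3 = 11.

11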